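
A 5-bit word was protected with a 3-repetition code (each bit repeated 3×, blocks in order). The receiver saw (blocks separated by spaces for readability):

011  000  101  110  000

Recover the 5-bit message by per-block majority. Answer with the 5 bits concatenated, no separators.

10110

Block 1 (011): 2 ones → 1
Block 2 (000): 0 ones → 0
Block 3 (101): 2 ones → 1
Block 4 (110): 2 ones → 1
Block 5 (000): 0 ones → 0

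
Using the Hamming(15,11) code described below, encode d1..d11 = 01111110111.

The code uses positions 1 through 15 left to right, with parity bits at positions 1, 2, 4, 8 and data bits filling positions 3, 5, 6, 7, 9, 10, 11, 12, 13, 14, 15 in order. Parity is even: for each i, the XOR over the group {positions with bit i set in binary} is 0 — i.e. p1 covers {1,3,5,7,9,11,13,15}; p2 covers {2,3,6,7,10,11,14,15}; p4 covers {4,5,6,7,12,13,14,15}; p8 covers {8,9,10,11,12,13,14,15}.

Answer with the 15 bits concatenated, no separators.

Place data at non-parity positions: p1 p2 0 p4 1 1 1 p8 1 1 1 0 1 1 1
p1 (pos 1,3,5,7,9,11,13,15): XOR of data positions = 0⊕1⊕1⊕1⊕1⊕1⊕1 = 0
p2 (pos 2,3,6,7,10,11,14,15): XOR of data positions = 0⊕1⊕1⊕1⊕1⊕1⊕1 = 0
p4 (pos 4,5,6,7,12,13,14,15): XOR of data positions = 1⊕1⊕1⊕0⊕1⊕1⊕1 = 0
p8 (pos 8,9,10,11,12,13,14,15): XOR of data positions = 1⊕1⊕1⊕0⊕1⊕1⊕1 = 0
Codeword: 000011101110111

000011101110111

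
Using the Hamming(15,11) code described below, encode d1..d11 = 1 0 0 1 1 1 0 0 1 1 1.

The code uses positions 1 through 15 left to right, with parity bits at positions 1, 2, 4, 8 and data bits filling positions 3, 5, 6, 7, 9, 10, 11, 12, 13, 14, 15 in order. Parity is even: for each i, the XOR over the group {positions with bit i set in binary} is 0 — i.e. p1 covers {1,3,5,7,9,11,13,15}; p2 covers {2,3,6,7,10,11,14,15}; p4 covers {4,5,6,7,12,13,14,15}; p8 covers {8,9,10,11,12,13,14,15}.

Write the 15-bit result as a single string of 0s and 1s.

111000111100111

Place data at non-parity positions: p1 p2 1 p4 0 0 1 p8 1 1 0 0 1 1 1
p1 (pos 1,3,5,7,9,11,13,15): XOR of data positions = 1⊕0⊕1⊕1⊕0⊕1⊕1 = 1
p2 (pos 2,3,6,7,10,11,14,15): XOR of data positions = 1⊕0⊕1⊕1⊕0⊕1⊕1 = 1
p4 (pos 4,5,6,7,12,13,14,15): XOR of data positions = 0⊕0⊕1⊕0⊕1⊕1⊕1 = 0
p8 (pos 8,9,10,11,12,13,14,15): XOR of data positions = 1⊕1⊕0⊕0⊕1⊕1⊕1 = 1
Codeword: 111000111100111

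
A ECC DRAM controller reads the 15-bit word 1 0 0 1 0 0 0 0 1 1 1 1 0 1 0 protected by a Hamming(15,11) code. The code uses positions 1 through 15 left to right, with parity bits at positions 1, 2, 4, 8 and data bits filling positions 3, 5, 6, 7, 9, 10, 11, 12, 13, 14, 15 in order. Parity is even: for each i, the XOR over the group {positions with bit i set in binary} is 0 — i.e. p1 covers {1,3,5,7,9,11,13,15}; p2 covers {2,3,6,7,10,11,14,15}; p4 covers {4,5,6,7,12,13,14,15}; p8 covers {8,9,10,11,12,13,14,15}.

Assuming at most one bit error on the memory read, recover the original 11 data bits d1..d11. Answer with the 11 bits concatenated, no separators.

s1 (pos 1,3,5,7,9,11,13,15): 1⊕0⊕0⊕0⊕1⊕1⊕0⊕0 = 1
s2 (pos 2,3,6,7,10,11,14,15): 0⊕0⊕0⊕0⊕1⊕1⊕1⊕0 = 1
s4 (pos 4,5,6,7,12,13,14,15): 1⊕0⊕0⊕0⊕1⊕0⊕1⊕0 = 1
s8 (pos 8,9,10,11,12,13,14,15): 0⊕1⊕1⊕1⊕1⊕0⊕1⊕0 = 1
Syndrome s8…s1 = 1111 → error at position 15.
Flip position 15: 100100001111010 → 100100001111011
Read data bits from positions 3,5,6,7,9,10,11,12,13,14,15: 00001111011

00001111011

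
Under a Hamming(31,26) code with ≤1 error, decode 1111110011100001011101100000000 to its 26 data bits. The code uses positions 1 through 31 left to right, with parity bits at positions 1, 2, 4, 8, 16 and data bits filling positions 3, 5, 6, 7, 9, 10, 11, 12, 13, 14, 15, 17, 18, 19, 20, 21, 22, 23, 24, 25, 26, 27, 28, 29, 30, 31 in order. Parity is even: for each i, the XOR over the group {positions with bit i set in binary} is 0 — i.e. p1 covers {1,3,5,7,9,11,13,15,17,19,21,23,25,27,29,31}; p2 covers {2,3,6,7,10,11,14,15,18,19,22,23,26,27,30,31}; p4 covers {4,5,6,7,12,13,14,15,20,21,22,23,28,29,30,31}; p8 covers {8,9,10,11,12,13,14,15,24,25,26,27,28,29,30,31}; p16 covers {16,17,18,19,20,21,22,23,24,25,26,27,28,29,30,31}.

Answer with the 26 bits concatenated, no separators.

s1 (pos 1,3,5,7,9,11,13,15,17,19,21,23,25,27,29,31): 1⊕1⊕1⊕0⊕1⊕1⊕0⊕0⊕0⊕1⊕0⊕1⊕0⊕0⊕0⊕0 = 1
s2 (pos 2,3,6,7,10,11,14,15,18,19,22,23,26,27,30,31): 1⊕1⊕1⊕0⊕1⊕1⊕0⊕0⊕1⊕1⊕1⊕1⊕0⊕0⊕0⊕0 = 1
s4 (pos 4,5,6,7,12,13,14,15,20,21,22,23,28,29,30,31): 1⊕1⊕1⊕0⊕0⊕0⊕0⊕0⊕1⊕0⊕1⊕1⊕0⊕0⊕0⊕0 = 0
s8 (pos 8,9,10,11,12,13,14,15,24,25,26,27,28,29,30,31): 0⊕1⊕1⊕1⊕0⊕0⊕0⊕0⊕0⊕0⊕0⊕0⊕0⊕0⊕0⊕0 = 1
s16 (pos 16,17,18,19,20,21,22,23,24,25,26,27,28,29,30,31): 1⊕0⊕1⊕1⊕1⊕0⊕1⊕1⊕0⊕0⊕0⊕0⊕0⊕0⊕0⊕0 = 0
Syndrome s16…s1 = 01011 → error at position 11.
Flip position 11: 1111110011100001011101100000000 → 1111110011000001011101100000000
Read data bits from positions 3,5,6,7,9,10,11,12,13,14,15,17,18,19,20,21,22,23,24,25,26,27,28,29,30,31: 11101100000011101100000000

11101100000011101100000000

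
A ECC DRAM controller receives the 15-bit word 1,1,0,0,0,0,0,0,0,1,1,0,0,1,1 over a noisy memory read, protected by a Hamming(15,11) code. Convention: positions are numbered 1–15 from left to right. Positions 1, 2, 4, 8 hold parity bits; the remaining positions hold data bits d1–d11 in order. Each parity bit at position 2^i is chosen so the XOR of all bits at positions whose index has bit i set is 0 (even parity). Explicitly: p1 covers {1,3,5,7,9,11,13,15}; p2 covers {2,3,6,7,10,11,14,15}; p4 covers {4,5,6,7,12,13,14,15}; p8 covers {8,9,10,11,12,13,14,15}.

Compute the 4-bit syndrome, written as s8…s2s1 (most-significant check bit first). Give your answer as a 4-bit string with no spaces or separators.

s1 (pos 1,3,5,7,9,11,13,15): 1⊕0⊕0⊕0⊕0⊕1⊕0⊕1 = 1
s2 (pos 2,3,6,7,10,11,14,15): 1⊕0⊕0⊕0⊕1⊕1⊕1⊕1 = 1
s4 (pos 4,5,6,7,12,13,14,15): 0⊕0⊕0⊕0⊕0⊕0⊕1⊕1 = 0
s8 (pos 8,9,10,11,12,13,14,15): 0⊕0⊕1⊕1⊕0⊕0⊕1⊕1 = 0
Syndrome s8…s1 = 0011 → error at position 3.

0011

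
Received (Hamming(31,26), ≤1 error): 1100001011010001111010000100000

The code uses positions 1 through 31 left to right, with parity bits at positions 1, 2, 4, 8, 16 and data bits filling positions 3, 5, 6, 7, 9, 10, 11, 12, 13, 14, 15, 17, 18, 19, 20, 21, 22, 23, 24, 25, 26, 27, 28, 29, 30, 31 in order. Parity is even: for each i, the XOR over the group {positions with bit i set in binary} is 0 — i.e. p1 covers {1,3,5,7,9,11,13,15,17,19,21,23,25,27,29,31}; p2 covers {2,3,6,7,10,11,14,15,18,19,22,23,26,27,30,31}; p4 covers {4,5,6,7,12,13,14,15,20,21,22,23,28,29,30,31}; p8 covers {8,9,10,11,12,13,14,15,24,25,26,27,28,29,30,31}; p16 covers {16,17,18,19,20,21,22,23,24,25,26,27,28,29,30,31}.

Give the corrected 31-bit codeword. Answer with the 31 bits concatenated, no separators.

1101001011010001111010000100000

s1 (pos 1,3,5,7,9,11,13,15,17,19,21,23,25,27,29,31): 1⊕0⊕0⊕1⊕1⊕0⊕0⊕0⊕1⊕1⊕1⊕0⊕0⊕0⊕0⊕0 = 0
s2 (pos 2,3,6,7,10,11,14,15,18,19,22,23,26,27,30,31): 1⊕0⊕0⊕1⊕1⊕0⊕0⊕0⊕1⊕1⊕0⊕0⊕1⊕0⊕0⊕0 = 0
s4 (pos 4,5,6,7,12,13,14,15,20,21,22,23,28,29,30,31): 0⊕0⊕0⊕1⊕1⊕0⊕0⊕0⊕0⊕1⊕0⊕0⊕0⊕0⊕0⊕0 = 1
s8 (pos 8,9,10,11,12,13,14,15,24,25,26,27,28,29,30,31): 0⊕1⊕1⊕0⊕1⊕0⊕0⊕0⊕0⊕0⊕1⊕0⊕0⊕0⊕0⊕0 = 0
s16 (pos 16,17,18,19,20,21,22,23,24,25,26,27,28,29,30,31): 1⊕1⊕1⊕1⊕0⊕1⊕0⊕0⊕0⊕0⊕1⊕0⊕0⊕0⊕0⊕0 = 0
Syndrome s16…s1 = 00100 → error at position 4.
Flip position 4: 1100001011010001111010000100000 → 1101001011010001111010000100000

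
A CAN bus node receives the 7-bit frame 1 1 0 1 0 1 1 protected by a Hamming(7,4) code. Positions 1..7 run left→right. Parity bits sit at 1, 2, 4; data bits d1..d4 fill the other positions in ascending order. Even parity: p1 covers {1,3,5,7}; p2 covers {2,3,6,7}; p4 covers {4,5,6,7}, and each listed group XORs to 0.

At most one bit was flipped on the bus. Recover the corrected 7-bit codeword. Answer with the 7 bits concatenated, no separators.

s1 (pos 1,3,5,7): 1⊕0⊕0⊕1 = 0
s2 (pos 2,3,6,7): 1⊕0⊕1⊕1 = 1
s4 (pos 4,5,6,7): 1⊕0⊕1⊕1 = 1
Syndrome s4…s1 = 110 → error at position 6.
Flip position 6: 1101011 → 1101001

1101001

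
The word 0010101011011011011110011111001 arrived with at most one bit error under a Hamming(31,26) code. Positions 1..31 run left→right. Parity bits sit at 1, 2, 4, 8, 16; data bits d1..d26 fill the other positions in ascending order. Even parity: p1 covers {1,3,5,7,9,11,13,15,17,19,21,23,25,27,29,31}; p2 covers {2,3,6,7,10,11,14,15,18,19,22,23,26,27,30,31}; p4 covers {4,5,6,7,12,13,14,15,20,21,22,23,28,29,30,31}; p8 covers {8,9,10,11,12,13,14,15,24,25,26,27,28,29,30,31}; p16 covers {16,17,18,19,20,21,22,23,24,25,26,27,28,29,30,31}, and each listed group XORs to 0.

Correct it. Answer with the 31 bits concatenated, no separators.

0010101011011011011110011111000

s1 (pos 1,3,5,7,9,11,13,15,17,19,21,23,25,27,29,31): 0⊕1⊕1⊕1⊕1⊕0⊕1⊕1⊕0⊕1⊕1⊕0⊕1⊕1⊕0⊕1 = 1
s2 (pos 2,3,6,7,10,11,14,15,18,19,22,23,26,27,30,31): 0⊕1⊕0⊕1⊕1⊕0⊕0⊕1⊕1⊕1⊕0⊕0⊕1⊕1⊕0⊕1 = 1
s4 (pos 4,5,6,7,12,13,14,15,20,21,22,23,28,29,30,31): 0⊕1⊕0⊕1⊕1⊕1⊕0⊕1⊕1⊕1⊕0⊕0⊕1⊕0⊕0⊕1 = 1
s8 (pos 8,9,10,11,12,13,14,15,24,25,26,27,28,29,30,31): 0⊕1⊕1⊕0⊕1⊕1⊕0⊕1⊕1⊕1⊕1⊕1⊕1⊕0⊕0⊕1 = 1
s16 (pos 16,17,18,19,20,21,22,23,24,25,26,27,28,29,30,31): 1⊕0⊕1⊕1⊕1⊕1⊕0⊕0⊕1⊕1⊕1⊕1⊕1⊕0⊕0⊕1 = 1
Syndrome s16…s1 = 11111 → error at position 31.
Flip position 31: 0010101011011011011110011111001 → 0010101011011011011110011111000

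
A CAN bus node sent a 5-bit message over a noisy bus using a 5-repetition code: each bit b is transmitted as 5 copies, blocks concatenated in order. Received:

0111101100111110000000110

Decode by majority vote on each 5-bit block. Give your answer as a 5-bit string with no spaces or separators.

Block 1 (01111): 4 ones → 1
Block 2 (01100): 2 ones → 0
Block 3 (11111): 5 ones → 1
Block 4 (00000): 0 ones → 0
Block 5 (00110): 2 ones → 0

10100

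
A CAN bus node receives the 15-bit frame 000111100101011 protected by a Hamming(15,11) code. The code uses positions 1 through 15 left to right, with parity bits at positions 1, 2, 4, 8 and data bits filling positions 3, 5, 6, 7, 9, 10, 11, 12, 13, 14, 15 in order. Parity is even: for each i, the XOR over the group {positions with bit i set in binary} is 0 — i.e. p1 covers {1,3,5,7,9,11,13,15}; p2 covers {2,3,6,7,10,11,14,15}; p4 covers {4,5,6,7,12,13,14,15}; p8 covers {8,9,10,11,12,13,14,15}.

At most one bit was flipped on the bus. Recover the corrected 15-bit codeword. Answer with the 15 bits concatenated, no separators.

000111000101011

s1 (pos 1,3,5,7,9,11,13,15): 0⊕0⊕1⊕1⊕0⊕0⊕0⊕1 = 1
s2 (pos 2,3,6,7,10,11,14,15): 0⊕0⊕1⊕1⊕1⊕0⊕1⊕1 = 1
s4 (pos 4,5,6,7,12,13,14,15): 1⊕1⊕1⊕1⊕1⊕0⊕1⊕1 = 1
s8 (pos 8,9,10,11,12,13,14,15): 0⊕0⊕1⊕0⊕1⊕0⊕1⊕1 = 0
Syndrome s8…s1 = 0111 → error at position 7.
Flip position 7: 000111100101011 → 000111000101011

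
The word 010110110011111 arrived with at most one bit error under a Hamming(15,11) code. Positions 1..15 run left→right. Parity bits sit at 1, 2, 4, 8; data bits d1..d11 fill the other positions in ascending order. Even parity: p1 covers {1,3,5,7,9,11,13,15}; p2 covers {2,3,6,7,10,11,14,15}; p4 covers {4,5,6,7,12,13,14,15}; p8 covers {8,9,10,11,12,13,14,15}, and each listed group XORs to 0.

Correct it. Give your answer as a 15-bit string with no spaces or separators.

s1 (pos 1,3,5,7,9,11,13,15): 0⊕0⊕1⊕1⊕0⊕1⊕1⊕1 = 1
s2 (pos 2,3,6,7,10,11,14,15): 1⊕0⊕0⊕1⊕0⊕1⊕1⊕1 = 1
s4 (pos 4,5,6,7,12,13,14,15): 1⊕1⊕0⊕1⊕1⊕1⊕1⊕1 = 1
s8 (pos 8,9,10,11,12,13,14,15): 1⊕0⊕0⊕1⊕1⊕1⊕1⊕1 = 0
Syndrome s8…s1 = 0111 → error at position 7.
Flip position 7: 010110110011111 → 010110010011111

010110010011111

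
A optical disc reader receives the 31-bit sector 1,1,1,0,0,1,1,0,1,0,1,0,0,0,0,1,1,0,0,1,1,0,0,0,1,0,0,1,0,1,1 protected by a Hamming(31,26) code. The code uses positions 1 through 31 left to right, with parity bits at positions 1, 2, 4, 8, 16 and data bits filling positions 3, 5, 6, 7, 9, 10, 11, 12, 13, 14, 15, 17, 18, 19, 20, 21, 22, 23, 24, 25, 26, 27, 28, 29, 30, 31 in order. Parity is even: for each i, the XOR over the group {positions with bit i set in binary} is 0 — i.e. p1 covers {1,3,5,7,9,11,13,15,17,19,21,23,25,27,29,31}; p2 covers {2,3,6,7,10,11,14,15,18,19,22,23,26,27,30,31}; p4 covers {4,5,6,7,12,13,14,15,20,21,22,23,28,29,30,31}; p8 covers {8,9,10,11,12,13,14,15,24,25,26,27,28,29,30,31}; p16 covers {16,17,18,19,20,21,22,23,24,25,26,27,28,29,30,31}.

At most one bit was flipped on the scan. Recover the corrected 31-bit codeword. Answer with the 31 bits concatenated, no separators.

s1 (pos 1,3,5,7,9,11,13,15,17,19,21,23,25,27,29,31): 1⊕1⊕0⊕1⊕1⊕1⊕0⊕0⊕1⊕0⊕1⊕0⊕1⊕0⊕0⊕1 = 1
s2 (pos 2,3,6,7,10,11,14,15,18,19,22,23,26,27,30,31): 1⊕1⊕1⊕1⊕0⊕1⊕0⊕0⊕0⊕0⊕0⊕0⊕0⊕0⊕1⊕1 = 1
s4 (pos 4,5,6,7,12,13,14,15,20,21,22,23,28,29,30,31): 0⊕0⊕1⊕1⊕0⊕0⊕0⊕0⊕1⊕1⊕0⊕0⊕1⊕0⊕1⊕1 = 1
s8 (pos 8,9,10,11,12,13,14,15,24,25,26,27,28,29,30,31): 0⊕1⊕0⊕1⊕0⊕0⊕0⊕0⊕0⊕1⊕0⊕0⊕1⊕0⊕1⊕1 = 0
s16 (pos 16,17,18,19,20,21,22,23,24,25,26,27,28,29,30,31): 1⊕1⊕0⊕0⊕1⊕1⊕0⊕0⊕0⊕1⊕0⊕0⊕1⊕0⊕1⊕1 = 0
Syndrome s16…s1 = 00111 → error at position 7.
Flip position 7: 1110011010100001100110001001011 → 1110010010100001100110001001011

1110010010100001100110001001011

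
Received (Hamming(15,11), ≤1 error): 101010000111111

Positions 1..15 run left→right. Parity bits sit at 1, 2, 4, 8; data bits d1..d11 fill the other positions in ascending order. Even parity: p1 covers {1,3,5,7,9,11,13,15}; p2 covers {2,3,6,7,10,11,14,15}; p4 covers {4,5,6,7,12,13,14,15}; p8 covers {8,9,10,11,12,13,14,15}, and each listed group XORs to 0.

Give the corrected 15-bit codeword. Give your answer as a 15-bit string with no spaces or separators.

s1 (pos 1,3,5,7,9,11,13,15): 1⊕1⊕1⊕0⊕0⊕1⊕1⊕1 = 0
s2 (pos 2,3,6,7,10,11,14,15): 0⊕1⊕0⊕0⊕1⊕1⊕1⊕1 = 1
s4 (pos 4,5,6,7,12,13,14,15): 0⊕1⊕0⊕0⊕1⊕1⊕1⊕1 = 1
s8 (pos 8,9,10,11,12,13,14,15): 0⊕0⊕1⊕1⊕1⊕1⊕1⊕1 = 0
Syndrome s8…s1 = 0110 → error at position 6.
Flip position 6: 101010000111111 → 101011000111111

101011000111111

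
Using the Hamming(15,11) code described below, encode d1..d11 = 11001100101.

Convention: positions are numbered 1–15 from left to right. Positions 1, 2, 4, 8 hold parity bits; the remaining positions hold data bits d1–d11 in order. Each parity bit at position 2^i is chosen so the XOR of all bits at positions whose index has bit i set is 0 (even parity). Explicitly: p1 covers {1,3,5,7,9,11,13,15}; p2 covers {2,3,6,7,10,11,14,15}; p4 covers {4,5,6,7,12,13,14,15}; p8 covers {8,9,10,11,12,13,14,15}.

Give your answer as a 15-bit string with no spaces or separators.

Place data at non-parity positions: p1 p2 1 p4 1 0 0 p8 1 1 0 0 1 0 1
p1 (pos 1,3,5,7,9,11,13,15): XOR of data positions = 1⊕1⊕0⊕1⊕0⊕1⊕1 = 1
p2 (pos 2,3,6,7,10,11,14,15): XOR of data positions = 1⊕0⊕0⊕1⊕0⊕0⊕1 = 1
p4 (pos 4,5,6,7,12,13,14,15): XOR of data positions = 1⊕0⊕0⊕0⊕1⊕0⊕1 = 1
p8 (pos 8,9,10,11,12,13,14,15): XOR of data positions = 1⊕1⊕0⊕0⊕1⊕0⊕1 = 0
Codeword: 111110001100101

111110001100101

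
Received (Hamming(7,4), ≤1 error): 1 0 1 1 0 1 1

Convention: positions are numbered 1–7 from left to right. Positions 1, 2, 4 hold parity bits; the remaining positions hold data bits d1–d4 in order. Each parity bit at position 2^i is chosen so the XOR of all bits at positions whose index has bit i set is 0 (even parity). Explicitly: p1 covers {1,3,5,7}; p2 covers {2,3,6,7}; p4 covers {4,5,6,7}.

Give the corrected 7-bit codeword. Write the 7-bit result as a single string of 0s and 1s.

s1 (pos 1,3,5,7): 1⊕1⊕0⊕1 = 1
s2 (pos 2,3,6,7): 0⊕1⊕1⊕1 = 1
s4 (pos 4,5,6,7): 1⊕0⊕1⊕1 = 1
Syndrome s4…s1 = 111 → error at position 7.
Flip position 7: 1011011 → 1011010

1011010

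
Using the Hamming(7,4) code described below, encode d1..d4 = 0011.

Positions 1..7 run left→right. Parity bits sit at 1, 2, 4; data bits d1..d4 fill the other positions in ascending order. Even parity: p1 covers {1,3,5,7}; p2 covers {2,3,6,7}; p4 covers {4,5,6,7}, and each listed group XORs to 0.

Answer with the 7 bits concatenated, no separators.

Place data at non-parity positions: p1 p2 0 p4 0 1 1
p1 (pos 1,3,5,7): XOR of data positions = 0⊕0⊕1 = 1
p2 (pos 2,3,6,7): XOR of data positions = 0⊕1⊕1 = 0
p4 (pos 4,5,6,7): XOR of data positions = 0⊕1⊕1 = 0
Codeword: 1000011

1000011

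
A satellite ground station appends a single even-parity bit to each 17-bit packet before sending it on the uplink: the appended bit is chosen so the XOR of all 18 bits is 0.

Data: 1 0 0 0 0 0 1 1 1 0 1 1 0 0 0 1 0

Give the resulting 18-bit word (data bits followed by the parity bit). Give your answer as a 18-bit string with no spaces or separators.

XOR of the 17 data bits: 1⊕0⊕0⊕0⊕0⊕0⊕1⊕1⊕1⊕0⊕1⊕1⊕0⊕0⊕0⊕1⊕0 = 1
Parity bit = 1 (so all 18 bits XOR to 0).

100000111011000101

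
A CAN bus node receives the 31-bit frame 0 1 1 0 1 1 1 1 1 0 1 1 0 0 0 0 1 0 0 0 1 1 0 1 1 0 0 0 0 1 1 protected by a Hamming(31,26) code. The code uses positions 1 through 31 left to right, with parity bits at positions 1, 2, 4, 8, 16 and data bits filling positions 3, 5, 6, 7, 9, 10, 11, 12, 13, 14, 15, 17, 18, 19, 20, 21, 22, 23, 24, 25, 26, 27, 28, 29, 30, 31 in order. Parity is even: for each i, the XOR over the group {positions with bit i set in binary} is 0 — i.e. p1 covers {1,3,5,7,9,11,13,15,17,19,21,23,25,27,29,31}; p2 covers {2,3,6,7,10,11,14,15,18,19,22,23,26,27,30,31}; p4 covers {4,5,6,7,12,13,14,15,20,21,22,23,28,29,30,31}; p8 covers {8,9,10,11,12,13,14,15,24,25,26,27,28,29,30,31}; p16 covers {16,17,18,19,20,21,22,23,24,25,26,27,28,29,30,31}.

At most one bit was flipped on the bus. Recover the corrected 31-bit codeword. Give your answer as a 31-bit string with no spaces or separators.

s1 (pos 1,3,5,7,9,11,13,15,17,19,21,23,25,27,29,31): 0⊕1⊕1⊕1⊕1⊕1⊕0⊕0⊕1⊕0⊕1⊕0⊕1⊕0⊕0⊕1 = 1
s2 (pos 2,3,6,7,10,11,14,15,18,19,22,23,26,27,30,31): 1⊕1⊕1⊕1⊕0⊕1⊕0⊕0⊕0⊕0⊕1⊕0⊕0⊕0⊕1⊕1 = 0
s4 (pos 4,5,6,7,12,13,14,15,20,21,22,23,28,29,30,31): 0⊕1⊕1⊕1⊕1⊕0⊕0⊕0⊕0⊕1⊕1⊕0⊕0⊕0⊕1⊕1 = 0
s8 (pos 8,9,10,11,12,13,14,15,24,25,26,27,28,29,30,31): 1⊕1⊕0⊕1⊕1⊕0⊕0⊕0⊕1⊕1⊕0⊕0⊕0⊕0⊕1⊕1 = 0
s16 (pos 16,17,18,19,20,21,22,23,24,25,26,27,28,29,30,31): 0⊕1⊕0⊕0⊕0⊕1⊕1⊕0⊕1⊕1⊕0⊕0⊕0⊕0⊕1⊕1 = 1
Syndrome s16…s1 = 10001 → error at position 17.
Flip position 17: 0110111110110000100011011000011 → 0110111110110000000011011000011

0110111110110000000011011000011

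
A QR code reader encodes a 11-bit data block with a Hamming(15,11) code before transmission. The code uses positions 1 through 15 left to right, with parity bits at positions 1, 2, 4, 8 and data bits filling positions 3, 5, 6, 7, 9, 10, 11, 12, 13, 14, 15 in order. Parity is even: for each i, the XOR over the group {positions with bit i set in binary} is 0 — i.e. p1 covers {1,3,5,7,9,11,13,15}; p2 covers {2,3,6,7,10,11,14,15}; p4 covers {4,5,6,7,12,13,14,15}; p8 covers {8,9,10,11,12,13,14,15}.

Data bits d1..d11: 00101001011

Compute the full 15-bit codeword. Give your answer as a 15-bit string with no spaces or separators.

010001001001011

Place data at non-parity positions: p1 p2 0 p4 0 1 0 p8 1 0 0 1 0 1 1
p1 (pos 1,3,5,7,9,11,13,15): XOR of data positions = 0⊕0⊕0⊕1⊕0⊕0⊕1 = 0
p2 (pos 2,3,6,7,10,11,14,15): XOR of data positions = 0⊕1⊕0⊕0⊕0⊕1⊕1 = 1
p4 (pos 4,5,6,7,12,13,14,15): XOR of data positions = 0⊕1⊕0⊕1⊕0⊕1⊕1 = 0
p8 (pos 8,9,10,11,12,13,14,15): XOR of data positions = 1⊕0⊕0⊕1⊕0⊕1⊕1 = 0
Codeword: 010001001001011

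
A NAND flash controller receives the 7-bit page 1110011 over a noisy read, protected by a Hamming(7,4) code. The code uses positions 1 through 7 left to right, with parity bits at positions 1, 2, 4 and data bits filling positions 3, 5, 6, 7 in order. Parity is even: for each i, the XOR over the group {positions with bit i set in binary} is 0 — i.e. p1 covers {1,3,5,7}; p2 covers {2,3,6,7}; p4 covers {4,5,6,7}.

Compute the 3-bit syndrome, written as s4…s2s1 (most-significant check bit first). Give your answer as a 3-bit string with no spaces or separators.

s1 (pos 1,3,5,7): 1⊕1⊕0⊕1 = 1
s2 (pos 2,3,6,7): 1⊕1⊕1⊕1 = 0
s4 (pos 4,5,6,7): 0⊕0⊕1⊕1 = 0
Syndrome s4…s1 = 001 → error at position 1.

001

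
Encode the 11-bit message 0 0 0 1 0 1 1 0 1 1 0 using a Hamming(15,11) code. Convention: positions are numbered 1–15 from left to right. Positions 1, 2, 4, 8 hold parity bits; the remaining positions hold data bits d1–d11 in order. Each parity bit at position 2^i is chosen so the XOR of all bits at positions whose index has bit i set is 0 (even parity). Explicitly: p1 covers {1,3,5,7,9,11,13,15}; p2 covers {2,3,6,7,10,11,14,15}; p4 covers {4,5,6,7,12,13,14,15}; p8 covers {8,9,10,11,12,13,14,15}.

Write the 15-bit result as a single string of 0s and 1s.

Place data at non-parity positions: p1 p2 0 p4 0 0 1 p8 0 1 1 0 1 1 0
p1 (pos 1,3,5,7,9,11,13,15): XOR of data positions = 0⊕0⊕1⊕0⊕1⊕1⊕0 = 1
p2 (pos 2,3,6,7,10,11,14,15): XOR of data positions = 0⊕0⊕1⊕1⊕1⊕1⊕0 = 0
p4 (pos 4,5,6,7,12,13,14,15): XOR of data positions = 0⊕0⊕1⊕0⊕1⊕1⊕0 = 1
p8 (pos 8,9,10,11,12,13,14,15): XOR of data positions = 0⊕1⊕1⊕0⊕1⊕1⊕0 = 0
Codeword: 100100100110110

100100100110110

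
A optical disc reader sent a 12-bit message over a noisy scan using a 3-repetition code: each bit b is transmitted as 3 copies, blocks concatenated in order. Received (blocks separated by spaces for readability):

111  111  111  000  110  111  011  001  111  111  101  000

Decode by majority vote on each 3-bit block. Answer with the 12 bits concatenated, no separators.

111011101110

Block 1 (111): 3 ones → 1
Block 2 (111): 3 ones → 1
Block 3 (111): 3 ones → 1
Block 4 (000): 0 ones → 0
Block 5 (110): 2 ones → 1
Block 6 (111): 3 ones → 1
Block 7 (011): 2 ones → 1
Block 8 (001): 1 one → 0
Block 9 (111): 3 ones → 1
Block 10 (111): 3 ones → 1
Block 11 (101): 2 ones → 1
Block 12 (000): 0 ones → 0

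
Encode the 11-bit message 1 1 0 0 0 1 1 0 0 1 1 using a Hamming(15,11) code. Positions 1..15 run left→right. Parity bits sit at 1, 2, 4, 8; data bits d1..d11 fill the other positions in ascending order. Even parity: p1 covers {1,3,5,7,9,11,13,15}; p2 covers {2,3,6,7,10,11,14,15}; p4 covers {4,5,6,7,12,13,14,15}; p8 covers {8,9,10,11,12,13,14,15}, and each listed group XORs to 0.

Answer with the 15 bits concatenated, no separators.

Place data at non-parity positions: p1 p2 1 p4 1 0 0 p8 0 1 1 0 0 1 1
p1 (pos 1,3,5,7,9,11,13,15): XOR of data positions = 1⊕1⊕0⊕0⊕1⊕0⊕1 = 0
p2 (pos 2,3,6,7,10,11,14,15): XOR of data positions = 1⊕0⊕0⊕1⊕1⊕1⊕1 = 1
p4 (pos 4,5,6,7,12,13,14,15): XOR of data positions = 1⊕0⊕0⊕0⊕0⊕1⊕1 = 1
p8 (pos 8,9,10,11,12,13,14,15): XOR of data positions = 0⊕1⊕1⊕0⊕0⊕1⊕1 = 0
Codeword: 011110000110011

011110000110011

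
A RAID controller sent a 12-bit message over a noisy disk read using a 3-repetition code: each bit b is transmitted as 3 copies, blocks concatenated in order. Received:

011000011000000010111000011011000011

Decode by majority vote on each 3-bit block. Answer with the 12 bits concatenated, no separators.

Block 1 (011): 2 ones → 1
Block 2 (000): 0 ones → 0
Block 3 (011): 2 ones → 1
Block 4 (000): 0 ones → 0
Block 5 (000): 0 ones → 0
Block 6 (010): 1 one → 0
Block 7 (111): 3 ones → 1
Block 8 (000): 0 ones → 0
Block 9 (011): 2 ones → 1
Block 10 (011): 2 ones → 1
Block 11 (000): 0 ones → 0
Block 12 (011): 2 ones → 1

101000101101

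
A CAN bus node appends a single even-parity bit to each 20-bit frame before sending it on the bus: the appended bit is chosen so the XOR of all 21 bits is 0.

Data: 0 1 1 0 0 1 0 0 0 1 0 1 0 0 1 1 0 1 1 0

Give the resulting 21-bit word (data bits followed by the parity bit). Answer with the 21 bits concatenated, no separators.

XOR of the 20 data bits: 0⊕1⊕1⊕0⊕0⊕1⊕0⊕0⊕0⊕1⊕0⊕1⊕0⊕0⊕1⊕1⊕0⊕1⊕1⊕0 = 1
Parity bit = 1 (so all 21 bits XOR to 0).

011001000101001101101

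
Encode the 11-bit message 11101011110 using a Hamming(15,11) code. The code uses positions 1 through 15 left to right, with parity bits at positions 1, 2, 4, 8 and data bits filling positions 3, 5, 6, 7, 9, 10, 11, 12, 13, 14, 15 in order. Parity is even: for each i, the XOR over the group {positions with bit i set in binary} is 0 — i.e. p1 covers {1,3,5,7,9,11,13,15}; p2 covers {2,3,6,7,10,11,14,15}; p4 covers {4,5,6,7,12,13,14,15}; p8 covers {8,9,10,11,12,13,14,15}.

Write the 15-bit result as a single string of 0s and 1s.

Place data at non-parity positions: p1 p2 1 p4 1 1 0 p8 1 0 1 1 1 1 0
p1 (pos 1,3,5,7,9,11,13,15): XOR of data positions = 1⊕1⊕0⊕1⊕1⊕1⊕0 = 1
p2 (pos 2,3,6,7,10,11,14,15): XOR of data positions = 1⊕1⊕0⊕0⊕1⊕1⊕0 = 0
p4 (pos 4,5,6,7,12,13,14,15): XOR of data positions = 1⊕1⊕0⊕1⊕1⊕1⊕0 = 1
p8 (pos 8,9,10,11,12,13,14,15): XOR of data positions = 1⊕0⊕1⊕1⊕1⊕1⊕0 = 1
Codeword: 101111011011110

101111011011110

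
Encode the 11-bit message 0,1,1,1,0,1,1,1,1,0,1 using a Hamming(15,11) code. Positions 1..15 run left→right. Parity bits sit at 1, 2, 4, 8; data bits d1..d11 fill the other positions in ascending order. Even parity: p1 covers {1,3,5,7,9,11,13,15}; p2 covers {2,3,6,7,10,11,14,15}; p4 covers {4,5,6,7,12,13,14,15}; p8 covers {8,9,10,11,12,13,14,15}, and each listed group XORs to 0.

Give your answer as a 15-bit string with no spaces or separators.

110011110111101

Place data at non-parity positions: p1 p2 0 p4 1 1 1 p8 0 1 1 1 1 0 1
p1 (pos 1,3,5,7,9,11,13,15): XOR of data positions = 0⊕1⊕1⊕0⊕1⊕1⊕1 = 1
p2 (pos 2,3,6,7,10,11,14,15): XOR of data positions = 0⊕1⊕1⊕1⊕1⊕0⊕1 = 1
p4 (pos 4,5,6,7,12,13,14,15): XOR of data positions = 1⊕1⊕1⊕1⊕1⊕0⊕1 = 0
p8 (pos 8,9,10,11,12,13,14,15): XOR of data positions = 0⊕1⊕1⊕1⊕1⊕0⊕1 = 1
Codeword: 110011110111101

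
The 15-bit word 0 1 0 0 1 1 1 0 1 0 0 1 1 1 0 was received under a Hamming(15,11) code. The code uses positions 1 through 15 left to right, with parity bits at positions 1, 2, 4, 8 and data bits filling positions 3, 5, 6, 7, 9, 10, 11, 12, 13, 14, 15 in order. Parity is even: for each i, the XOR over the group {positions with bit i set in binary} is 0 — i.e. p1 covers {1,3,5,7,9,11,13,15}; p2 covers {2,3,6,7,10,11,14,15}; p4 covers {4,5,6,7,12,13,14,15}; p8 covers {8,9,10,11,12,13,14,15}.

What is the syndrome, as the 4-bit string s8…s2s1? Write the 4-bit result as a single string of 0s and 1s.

s1 (pos 1,3,5,7,9,11,13,15): 0⊕0⊕1⊕1⊕1⊕0⊕1⊕0 = 0
s2 (pos 2,3,6,7,10,11,14,15): 1⊕0⊕1⊕1⊕0⊕0⊕1⊕0 = 0
s4 (pos 4,5,6,7,12,13,14,15): 0⊕1⊕1⊕1⊕1⊕1⊕1⊕0 = 0
s8 (pos 8,9,10,11,12,13,14,15): 0⊕1⊕0⊕0⊕1⊕1⊕1⊕0 = 0
Syndrome s8…s1 = 0000 → no error.

0000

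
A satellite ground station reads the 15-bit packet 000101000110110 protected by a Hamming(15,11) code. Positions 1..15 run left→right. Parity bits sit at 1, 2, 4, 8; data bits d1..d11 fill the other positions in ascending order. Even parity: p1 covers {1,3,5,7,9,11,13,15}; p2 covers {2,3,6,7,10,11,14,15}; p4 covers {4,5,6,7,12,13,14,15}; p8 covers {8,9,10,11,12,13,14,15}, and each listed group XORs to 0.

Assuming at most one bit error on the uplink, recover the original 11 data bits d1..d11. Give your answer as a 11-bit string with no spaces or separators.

00100110110

s1 (pos 1,3,5,7,9,11,13,15): 0⊕0⊕0⊕0⊕0⊕1⊕1⊕0 = 0
s2 (pos 2,3,6,7,10,11,14,15): 0⊕0⊕1⊕0⊕1⊕1⊕1⊕0 = 0
s4 (pos 4,5,6,7,12,13,14,15): 1⊕0⊕1⊕0⊕0⊕1⊕1⊕0 = 0
s8 (pos 8,9,10,11,12,13,14,15): 0⊕0⊕1⊕1⊕0⊕1⊕1⊕0 = 0
Syndrome s8…s1 = 0000 → no error.
Read data bits from positions 3,5,6,7,9,10,11,12,13,14,15: 00100110110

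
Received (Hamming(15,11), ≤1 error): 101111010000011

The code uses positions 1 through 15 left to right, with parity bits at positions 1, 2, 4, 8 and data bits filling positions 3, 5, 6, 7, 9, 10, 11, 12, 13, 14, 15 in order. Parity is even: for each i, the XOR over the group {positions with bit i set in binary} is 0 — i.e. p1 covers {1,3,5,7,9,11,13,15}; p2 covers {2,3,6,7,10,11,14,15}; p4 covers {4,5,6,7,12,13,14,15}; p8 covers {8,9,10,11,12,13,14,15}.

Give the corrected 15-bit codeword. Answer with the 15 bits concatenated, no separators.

101111010001011

s1 (pos 1,3,5,7,9,11,13,15): 1⊕1⊕1⊕0⊕0⊕0⊕0⊕1 = 0
s2 (pos 2,3,6,7,10,11,14,15): 0⊕1⊕1⊕0⊕0⊕0⊕1⊕1 = 0
s4 (pos 4,5,6,7,12,13,14,15): 1⊕1⊕1⊕0⊕0⊕0⊕1⊕1 = 1
s8 (pos 8,9,10,11,12,13,14,15): 1⊕0⊕0⊕0⊕0⊕0⊕1⊕1 = 1
Syndrome s8…s1 = 1100 → error at position 12.
Flip position 12: 101111010000011 → 101111010001011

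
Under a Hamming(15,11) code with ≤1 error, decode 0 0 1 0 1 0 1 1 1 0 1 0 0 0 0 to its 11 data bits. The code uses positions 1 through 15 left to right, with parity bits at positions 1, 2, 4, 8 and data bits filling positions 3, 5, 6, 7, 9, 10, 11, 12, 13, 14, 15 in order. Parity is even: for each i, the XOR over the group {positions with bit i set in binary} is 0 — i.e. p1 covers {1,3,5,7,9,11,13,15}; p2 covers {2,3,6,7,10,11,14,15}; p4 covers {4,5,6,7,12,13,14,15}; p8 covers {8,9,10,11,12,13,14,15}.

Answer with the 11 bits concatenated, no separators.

s1 (pos 1,3,5,7,9,11,13,15): 0⊕1⊕1⊕1⊕1⊕1⊕0⊕0 = 1
s2 (pos 2,3,6,7,10,11,14,15): 0⊕1⊕0⊕1⊕0⊕1⊕0⊕0 = 1
s4 (pos 4,5,6,7,12,13,14,15): 0⊕1⊕0⊕1⊕0⊕0⊕0⊕0 = 0
s8 (pos 8,9,10,11,12,13,14,15): 1⊕1⊕0⊕1⊕0⊕0⊕0⊕0 = 1
Syndrome s8…s1 = 1011 → error at position 11.
Flip position 11: 001010111010000 → 001010111000000
Read data bits from positions 3,5,6,7,9,10,11,12,13,14,15: 11011000000

11011000000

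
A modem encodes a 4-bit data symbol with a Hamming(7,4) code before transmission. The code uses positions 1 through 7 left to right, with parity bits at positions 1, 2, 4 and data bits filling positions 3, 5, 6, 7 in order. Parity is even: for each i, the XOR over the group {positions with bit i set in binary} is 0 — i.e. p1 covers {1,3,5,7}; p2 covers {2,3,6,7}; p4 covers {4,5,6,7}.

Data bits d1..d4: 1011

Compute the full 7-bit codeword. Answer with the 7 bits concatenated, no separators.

0110011

Place data at non-parity positions: p1 p2 1 p4 0 1 1
p1 (pos 1,3,5,7): XOR of data positions = 1⊕0⊕1 = 0
p2 (pos 2,3,6,7): XOR of data positions = 1⊕1⊕1 = 1
p4 (pos 4,5,6,7): XOR of data positions = 0⊕1⊕1 = 0
Codeword: 0110011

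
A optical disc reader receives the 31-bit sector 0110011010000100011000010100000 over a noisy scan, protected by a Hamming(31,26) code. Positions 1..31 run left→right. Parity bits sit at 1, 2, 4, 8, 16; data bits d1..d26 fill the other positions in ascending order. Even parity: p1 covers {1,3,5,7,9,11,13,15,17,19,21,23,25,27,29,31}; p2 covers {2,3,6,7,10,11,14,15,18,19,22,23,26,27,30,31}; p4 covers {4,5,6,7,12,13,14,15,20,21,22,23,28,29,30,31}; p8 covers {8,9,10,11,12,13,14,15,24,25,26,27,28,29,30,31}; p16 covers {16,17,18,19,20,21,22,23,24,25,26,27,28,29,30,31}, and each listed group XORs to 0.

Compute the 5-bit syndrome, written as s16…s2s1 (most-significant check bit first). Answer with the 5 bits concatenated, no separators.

s1 (pos 1,3,5,7,9,11,13,15,17,19,21,23,25,27,29,31): 0⊕1⊕0⊕1⊕1⊕0⊕0⊕0⊕0⊕1⊕0⊕0⊕0⊕0⊕0⊕0 = 0
s2 (pos 2,3,6,7,10,11,14,15,18,19,22,23,26,27,30,31): 1⊕1⊕1⊕1⊕0⊕0⊕1⊕0⊕1⊕1⊕0⊕0⊕1⊕0⊕0⊕0 = 0
s4 (pos 4,5,6,7,12,13,14,15,20,21,22,23,28,29,30,31): 0⊕0⊕1⊕1⊕0⊕0⊕1⊕0⊕0⊕0⊕0⊕0⊕0⊕0⊕0⊕0 = 1
s8 (pos 8,9,10,11,12,13,14,15,24,25,26,27,28,29,30,31): 0⊕1⊕0⊕0⊕0⊕0⊕1⊕0⊕1⊕0⊕1⊕0⊕0⊕0⊕0⊕0 = 0
s16 (pos 16,17,18,19,20,21,22,23,24,25,26,27,28,29,30,31): 0⊕0⊕1⊕1⊕0⊕0⊕0⊕0⊕1⊕0⊕1⊕0⊕0⊕0⊕0⊕0 = 0
Syndrome s16…s1 = 00100 → error at position 4.

00100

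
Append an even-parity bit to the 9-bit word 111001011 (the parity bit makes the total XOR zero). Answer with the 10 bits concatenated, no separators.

XOR of the 9 data bits: 1⊕1⊕1⊕0⊕0⊕1⊕0⊕1⊕1 = 0
Parity bit = 0 (so all 10 bits XOR to 0).

1110010110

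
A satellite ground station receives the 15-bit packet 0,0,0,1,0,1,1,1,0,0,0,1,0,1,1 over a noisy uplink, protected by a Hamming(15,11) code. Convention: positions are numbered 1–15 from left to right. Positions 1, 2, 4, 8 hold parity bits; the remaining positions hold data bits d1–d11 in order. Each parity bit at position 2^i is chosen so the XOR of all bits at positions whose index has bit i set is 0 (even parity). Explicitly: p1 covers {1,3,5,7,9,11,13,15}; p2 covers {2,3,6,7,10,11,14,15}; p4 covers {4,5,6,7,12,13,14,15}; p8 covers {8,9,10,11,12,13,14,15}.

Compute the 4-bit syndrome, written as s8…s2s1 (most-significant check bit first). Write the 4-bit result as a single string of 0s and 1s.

0000

s1 (pos 1,3,5,7,9,11,13,15): 0⊕0⊕0⊕1⊕0⊕0⊕0⊕1 = 0
s2 (pos 2,3,6,7,10,11,14,15): 0⊕0⊕1⊕1⊕0⊕0⊕1⊕1 = 0
s4 (pos 4,5,6,7,12,13,14,15): 1⊕0⊕1⊕1⊕1⊕0⊕1⊕1 = 0
s8 (pos 8,9,10,11,12,13,14,15): 1⊕0⊕0⊕0⊕1⊕0⊕1⊕1 = 0
Syndrome s8…s1 = 0000 → no error.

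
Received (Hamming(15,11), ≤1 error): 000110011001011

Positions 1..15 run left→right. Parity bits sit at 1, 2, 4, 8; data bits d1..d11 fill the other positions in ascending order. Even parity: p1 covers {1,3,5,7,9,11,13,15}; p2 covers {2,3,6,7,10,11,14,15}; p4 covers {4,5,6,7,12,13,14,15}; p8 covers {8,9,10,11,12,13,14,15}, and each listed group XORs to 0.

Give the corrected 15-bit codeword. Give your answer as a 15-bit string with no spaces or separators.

000110011001111

s1 (pos 1,3,5,7,9,11,13,15): 0⊕0⊕1⊕0⊕1⊕0⊕0⊕1 = 1
s2 (pos 2,3,6,7,10,11,14,15): 0⊕0⊕0⊕0⊕0⊕0⊕1⊕1 = 0
s4 (pos 4,5,6,7,12,13,14,15): 1⊕1⊕0⊕0⊕1⊕0⊕1⊕1 = 1
s8 (pos 8,9,10,11,12,13,14,15): 1⊕1⊕0⊕0⊕1⊕0⊕1⊕1 = 1
Syndrome s8…s1 = 1101 → error at position 13.
Flip position 13: 000110011001011 → 000110011001111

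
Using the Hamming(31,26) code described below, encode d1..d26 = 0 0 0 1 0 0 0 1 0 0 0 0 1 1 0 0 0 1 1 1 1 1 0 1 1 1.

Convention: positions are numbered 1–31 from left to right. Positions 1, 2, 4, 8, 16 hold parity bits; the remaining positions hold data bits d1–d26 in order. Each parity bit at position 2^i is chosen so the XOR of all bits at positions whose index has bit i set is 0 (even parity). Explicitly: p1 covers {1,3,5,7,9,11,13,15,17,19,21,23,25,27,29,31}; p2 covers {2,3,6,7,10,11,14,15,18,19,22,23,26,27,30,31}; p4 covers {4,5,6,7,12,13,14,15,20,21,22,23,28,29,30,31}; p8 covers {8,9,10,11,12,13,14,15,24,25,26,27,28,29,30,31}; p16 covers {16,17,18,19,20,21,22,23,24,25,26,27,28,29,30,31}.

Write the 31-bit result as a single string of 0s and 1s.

1000001000010000011000111110111

Place data at non-parity positions: p1 p2 0 p4 0 0 1 p8 0 0 0 1 0 0 0 p16 0 1 1 0 0 0 1 1 1 1 1 0 1 1 1
p1 (pos 1,3,5,7,9,11,13,15,17,19,21,23,25,27,29,31): XOR of data positions = 0⊕0⊕1⊕0⊕0⊕0⊕0⊕0⊕1⊕0⊕1⊕1⊕1⊕1⊕1 = 1
p2 (pos 2,3,6,7,10,11,14,15,18,19,22,23,26,27,30,31): XOR of data positions = 0⊕0⊕1⊕0⊕0⊕0⊕0⊕1⊕1⊕0⊕1⊕1⊕1⊕1⊕1 = 0
p4 (pos 4,5,6,7,12,13,14,15,20,21,22,23,28,29,30,31): XOR of data positions = 0⊕0⊕1⊕1⊕0⊕0⊕0⊕0⊕0⊕0⊕1⊕0⊕1⊕1⊕1 = 0
p8 (pos 8,9,10,11,12,13,14,15,24,25,26,27,28,29,30,31): XOR of data positions = 0⊕0⊕0⊕1⊕0⊕0⊕0⊕1⊕1⊕1⊕1⊕0⊕1⊕1⊕1 = 0
p16 (pos 16,17,18,19,20,21,22,23,24,25,26,27,28,29,30,31): XOR of data positions = 0⊕1⊕1⊕0⊕0⊕0⊕1⊕1⊕1⊕1⊕1⊕0⊕1⊕1⊕1 = 0
Codeword: 1000001000010000011000111110111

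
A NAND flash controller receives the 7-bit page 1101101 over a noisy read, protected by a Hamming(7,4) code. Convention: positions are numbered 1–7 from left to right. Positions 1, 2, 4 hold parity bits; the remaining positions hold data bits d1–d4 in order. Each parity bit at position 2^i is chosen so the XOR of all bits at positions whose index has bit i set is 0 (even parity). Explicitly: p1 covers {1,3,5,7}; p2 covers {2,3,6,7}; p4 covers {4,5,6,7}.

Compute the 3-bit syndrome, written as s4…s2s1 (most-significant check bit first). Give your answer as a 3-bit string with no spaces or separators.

101

s1 (pos 1,3,5,7): 1⊕0⊕1⊕1 = 1
s2 (pos 2,3,6,7): 1⊕0⊕0⊕1 = 0
s4 (pos 4,5,6,7): 1⊕1⊕0⊕1 = 1
Syndrome s4…s1 = 101 → error at position 5.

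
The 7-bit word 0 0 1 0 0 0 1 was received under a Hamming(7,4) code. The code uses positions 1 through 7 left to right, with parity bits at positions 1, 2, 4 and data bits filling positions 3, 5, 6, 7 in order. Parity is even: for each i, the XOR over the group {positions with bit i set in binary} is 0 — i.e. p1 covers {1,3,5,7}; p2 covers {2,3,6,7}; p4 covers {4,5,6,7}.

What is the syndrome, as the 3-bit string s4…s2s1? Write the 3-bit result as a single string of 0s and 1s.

100

s1 (pos 1,3,5,7): 0⊕1⊕0⊕1 = 0
s2 (pos 2,3,6,7): 0⊕1⊕0⊕1 = 0
s4 (pos 4,5,6,7): 0⊕0⊕0⊕1 = 1
Syndrome s4…s1 = 100 → error at position 4.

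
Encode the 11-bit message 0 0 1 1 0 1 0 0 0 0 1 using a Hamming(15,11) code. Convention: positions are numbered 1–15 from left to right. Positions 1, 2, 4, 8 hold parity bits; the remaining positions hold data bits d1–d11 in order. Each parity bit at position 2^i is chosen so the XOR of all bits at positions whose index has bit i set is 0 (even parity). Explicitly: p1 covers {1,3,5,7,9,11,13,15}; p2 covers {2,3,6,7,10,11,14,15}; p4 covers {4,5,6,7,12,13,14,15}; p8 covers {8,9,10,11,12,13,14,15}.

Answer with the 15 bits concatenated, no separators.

Place data at non-parity positions: p1 p2 0 p4 0 1 1 p8 0 1 0 0 0 0 1
p1 (pos 1,3,5,7,9,11,13,15): XOR of data positions = 0⊕0⊕1⊕0⊕0⊕0⊕1 = 0
p2 (pos 2,3,6,7,10,11,14,15): XOR of data positions = 0⊕1⊕1⊕1⊕0⊕0⊕1 = 0
p4 (pos 4,5,6,7,12,13,14,15): XOR of data positions = 0⊕1⊕1⊕0⊕0⊕0⊕1 = 1
p8 (pos 8,9,10,11,12,13,14,15): XOR of data positions = 0⊕1⊕0⊕0⊕0⊕0⊕1 = 0
Codeword: 000101100100001

000101100100001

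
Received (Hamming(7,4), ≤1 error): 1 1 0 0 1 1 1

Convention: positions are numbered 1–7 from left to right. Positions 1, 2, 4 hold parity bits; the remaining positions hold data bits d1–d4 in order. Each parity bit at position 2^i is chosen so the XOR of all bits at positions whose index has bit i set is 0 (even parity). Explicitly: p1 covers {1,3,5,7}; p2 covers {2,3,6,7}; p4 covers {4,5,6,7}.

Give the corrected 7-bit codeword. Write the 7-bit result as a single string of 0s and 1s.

s1 (pos 1,3,5,7): 1⊕0⊕1⊕1 = 1
s2 (pos 2,3,6,7): 1⊕0⊕1⊕1 = 1
s4 (pos 4,5,6,7): 0⊕1⊕1⊕1 = 1
Syndrome s4…s1 = 111 → error at position 7.
Flip position 7: 1100111 → 1100110

1100110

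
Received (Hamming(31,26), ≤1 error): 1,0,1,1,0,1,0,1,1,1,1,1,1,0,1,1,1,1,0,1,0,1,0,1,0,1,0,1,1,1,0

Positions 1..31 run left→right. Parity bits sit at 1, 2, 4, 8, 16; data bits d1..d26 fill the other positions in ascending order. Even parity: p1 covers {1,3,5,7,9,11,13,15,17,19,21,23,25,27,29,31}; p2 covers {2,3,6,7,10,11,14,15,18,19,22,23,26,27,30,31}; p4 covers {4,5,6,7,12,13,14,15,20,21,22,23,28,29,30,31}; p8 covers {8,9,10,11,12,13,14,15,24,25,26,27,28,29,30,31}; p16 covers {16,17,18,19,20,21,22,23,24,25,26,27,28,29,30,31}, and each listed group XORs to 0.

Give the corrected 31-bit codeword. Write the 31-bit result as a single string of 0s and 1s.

1111010111111011110101010101110

s1 (pos 1,3,5,7,9,11,13,15,17,19,21,23,25,27,29,31): 1⊕1⊕0⊕0⊕1⊕1⊕1⊕1⊕1⊕0⊕0⊕0⊕0⊕0⊕1⊕0 = 0
s2 (pos 2,3,6,7,10,11,14,15,18,19,22,23,26,27,30,31): 0⊕1⊕1⊕0⊕1⊕1⊕0⊕1⊕1⊕0⊕1⊕0⊕1⊕0⊕1⊕0 = 1
s4 (pos 4,5,6,7,12,13,14,15,20,21,22,23,28,29,30,31): 1⊕0⊕1⊕0⊕1⊕1⊕0⊕1⊕1⊕0⊕1⊕0⊕1⊕1⊕1⊕0 = 0
s8 (pos 8,9,10,11,12,13,14,15,24,25,26,27,28,29,30,31): 1⊕1⊕1⊕1⊕1⊕1⊕0⊕1⊕1⊕0⊕1⊕0⊕1⊕1⊕1⊕0 = 0
s16 (pos 16,17,18,19,20,21,22,23,24,25,26,27,28,29,30,31): 1⊕1⊕1⊕0⊕1⊕0⊕1⊕0⊕1⊕0⊕1⊕0⊕1⊕1⊕1⊕0 = 0
Syndrome s16…s1 = 00010 → error at position 2.
Flip position 2: 1011010111111011110101010101110 → 1111010111111011110101010101110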